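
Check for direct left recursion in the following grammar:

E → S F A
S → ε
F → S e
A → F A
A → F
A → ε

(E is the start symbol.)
E → S F A: starts with S
S → ε: starts with ε
F → S e: starts with S
A → F A: starts with F
A → F: starts with F
A → ε: starts with ε

No direct left recursion found.

Answer: No direct left recursion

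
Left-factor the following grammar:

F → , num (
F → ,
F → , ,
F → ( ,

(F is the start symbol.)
Left-factoring transforms A → αβ₁ | αβ₂ into A → αA' and A' → β₁ | β₂
(α is the longest common prefix among the alternatives). Repeat until
no nonterminal has two alternatives with a common prefix.

Round 1: F has alternatives sharing prefix ','. Introduce F': F → , F'
  Add: F' → num (
  Add: F' → ε
  Add: F' → ,

No remaining common prefixes — done.

Resulting grammar:
F → , F'
F' → num (
F' → ε
F' → ,
F → ( ,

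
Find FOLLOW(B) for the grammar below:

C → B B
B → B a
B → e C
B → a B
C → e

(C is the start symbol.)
In C → B B: B is followed by B, add FIRST(B) \ {ε} = { 'a', 'e' }
In C → B B: B is at the end, add FOLLOW(C)
In B → B a: B is followed by a, add FIRST(a) \ {ε} = { 'a' }
In B → a B: B is at the end; this adds FOLLOW(B) to itself — nothing new

The FOLLOW sets referred to above (computed the same way, to a fixed point):
  FOLLOW(C) = { $, 'a', 'e' }

Taking the union: FOLLOW(B) = { $, 'a', 'e' }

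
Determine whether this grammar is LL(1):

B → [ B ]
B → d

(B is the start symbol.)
Yes, the grammar is LL(1).

For B:
  PREDICT(B → '[' B ']') = { '[' }
  PREDICT(B → d) = { 'd' }

All predict sets are disjoint. The grammar IS LL(1).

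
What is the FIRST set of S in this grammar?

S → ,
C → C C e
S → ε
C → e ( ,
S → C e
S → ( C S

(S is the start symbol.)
To compute FIRST(S), examine every production with S on the left-hand side, reading each right-hand side left to right until a non-nullable symbol is reached.

FIRST sets of the other non-terminals involved (by the same procedure, iterated to a fixed point):
  FIRST(C) = { 'e' }

From S → ,:
  - ',' is a terminal: add ',' and stop
From S → ε:
  - ε-production, so ε ∈ FIRST(S)
From S → C e:
  - C is a non-terminal: add FIRST(C) \ {ε} = { 'e' }
    C is not nullable, so stop
From S → ( C S:
  - '(' is a terminal: add '(' and stop

Collecting: FIRST(S) = { '(', ',', 'e', ε }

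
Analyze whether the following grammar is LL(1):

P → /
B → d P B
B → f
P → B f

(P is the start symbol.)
Relevant sets:
  FIRST(B) = { 'd', 'f' }

For P:
  PREDICT(P → '/') = { '/' }
  PREDICT(P → B f) = { 'd', 'f' }
For B:
  PREDICT(B → d P B) = { 'd' }
  PREDICT(B → f) = { 'f' }

All predict sets are disjoint. The grammar IS LL(1).

Answer: Yes, the grammar is LL(1).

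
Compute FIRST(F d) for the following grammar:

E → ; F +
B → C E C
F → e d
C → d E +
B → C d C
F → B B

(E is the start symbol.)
FIRST sets of the non-terminals involved (from the grammar, by fixed-point iteration):
  FIRST(F) = { 'd', 'e' }

To compute FIRST(F d), process the symbols left to right:
Symbol F is a non-terminal. Add FIRST(F) \ {ε} = { 'd', 'e' }
F is not nullable (ε ∉ FIRST(F)), so stop here.
FIRST(F d) = { 'd', 'e' }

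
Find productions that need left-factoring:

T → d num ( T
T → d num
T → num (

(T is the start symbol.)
Yes, T has productions with common prefix 'd num'

Left-factoring is needed when two productions for the same non-terminal
share a common prefix on the right-hand side.

Productions for T:
  T → d num ( T
  T → d num
  T → num (

Found common prefix 'd num' in productions for T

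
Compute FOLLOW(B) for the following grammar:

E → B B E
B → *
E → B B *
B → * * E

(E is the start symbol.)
To compute FOLLOW(B), find every occurrence of B on a right-hand side N → α B β: add FIRST(β) \ {ε}, and if β is empty or nullable also add FOLLOW(N). Iterate to a fixed point.

In E → B B E: B is followed by B E, add FIRST(B E) \ {ε} = { '*' }
In E → B B E: B is followed by E, add FIRST(E) \ {ε} = { '*' }
In E → B B *: B is followed by B '*', add FIRST(B '*') \ {ε} = { '*' }
In E → B B *: B is followed by '*', add FIRST('*') \ {ε} = { '*' }

Taking the union: FOLLOW(B) = { '*' }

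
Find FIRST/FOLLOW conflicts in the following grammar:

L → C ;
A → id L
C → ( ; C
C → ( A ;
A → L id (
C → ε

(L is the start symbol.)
A FIRST/FOLLOW conflict occurs when a non-terminal N has a nullable alternative N → β (β ⇒* ε) and another alternative N → α with FIRST(α) ∩ FOLLOW(N) ≠ ∅: on such a lookahead the parser cannot decide between expanding α and letting N vanish via β.

Nullable non-terminals: C.

C: nullable alternative(s) C → ε; FOLLOW(C) = { ';' }
  C → ( ; C: FIRST \ {ε} = { '(' } — disjoint from FOLLOW(C)
  C → ( A ;: FIRST \ {ε} = { '(' } — disjoint from FOLLOW(C)
  C → ε: FIRST \ {ε} = { } — this is the only nullable alternative, skip

A, L have no nullable alternative, so no FIRST/FOLLOW check is needed there.

No FIRST/FOLLOW conflicts found.

Answer: No FIRST/FOLLOW conflicts.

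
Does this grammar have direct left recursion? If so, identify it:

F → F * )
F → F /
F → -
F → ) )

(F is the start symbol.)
Yes, F is left-recursive

Direct left recursion occurs when N → N α for some non-terminal N (the right-hand side begins with the left-hand side itself).

F → F * ): LEFT RECURSIVE (starts with F)
F → F /: LEFT RECURSIVE (starts with F)
F → -: starts with '-'
F → ) ): starts with ')'

The grammar has direct left recursion on: F.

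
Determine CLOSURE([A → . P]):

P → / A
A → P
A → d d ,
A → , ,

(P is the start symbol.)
To compute CLOSURE, for each item [A → α.Bβ] where B is a non-terminal, add [B → .γ] for all productions B → γ; repeat for the newly added items until nothing changes.

Start with: [A → . P]
  [A → . P] has the dot before P: add [P → . / A]
No further items can be added.

CLOSURE = { [A → . P], [P → . / A] }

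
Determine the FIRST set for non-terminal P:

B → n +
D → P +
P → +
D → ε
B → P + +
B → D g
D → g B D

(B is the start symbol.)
{ '+' }

To compute FIRST(P), examine every production with P on the left-hand side, reading each right-hand side left to right until a non-nullable symbol is reached.

From P → +:
  - '+' is a terminal: add '+' and stop

Collecting: FIRST(P) = { '+' }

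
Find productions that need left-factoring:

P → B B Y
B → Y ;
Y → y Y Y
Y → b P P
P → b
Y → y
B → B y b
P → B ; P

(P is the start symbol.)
Yes, P has productions with common prefix 'B'; Y has productions with common prefix 'y'

Left-factoring is needed when two productions for the same non-terminal
share a common prefix on the right-hand side.

Productions for P:
  P → B B Y
  P → b
  P → B ; P
Productions for B:
  B → Y ;
  B → B y b
Productions for Y:
  Y → y Y Y
  Y → b P P
  Y → y

Found common prefix 'B' in productions for P
Found common prefix 'y' in productions for Y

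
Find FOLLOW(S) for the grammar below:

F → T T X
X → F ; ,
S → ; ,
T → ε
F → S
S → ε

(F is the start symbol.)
To compute FOLLOW(S), find every occurrence of S on a right-hand side N → α S β: add FIRST(β) \ {ε}, and if β is empty or nullable also add FOLLOW(N). Iterate to a fixed point.

In F → S: S is at the end, add FOLLOW(F)

The FOLLOW sets referred to above (computed the same way, to a fixed point):
  FOLLOW(F) = { $, ';' }

Taking the union: FOLLOW(S) = { $, ';' }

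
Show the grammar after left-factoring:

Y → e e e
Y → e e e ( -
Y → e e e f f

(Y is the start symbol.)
Y → e e e Y'
Y' → ε
Y' → ( -
Y' → f f

Left-factoring transforms A → αβ₁ | αβ₂ into A → αA' and A' → β₁ | β₂
(α is the longest common prefix among the alternatives). Repeat until
no nonterminal has two alternatives with a common prefix.

Round 1: Y has alternatives sharing prefix 'e e e'. Introduce Y': Y → e e e Y'
  Add: Y' → ε
  Add: Y' → ( -
  Add: Y' → f f

No remaining common prefixes — done.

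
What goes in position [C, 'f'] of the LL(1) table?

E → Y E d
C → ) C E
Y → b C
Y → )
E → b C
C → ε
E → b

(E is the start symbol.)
To find M[C, 'f'], we find productions for C where 'f' is in the predict set (PREDICT(N → α) = (FIRST(α) \ {ε}) ∪ (FOLLOW(N) if α ⇒* ε)).

Relevant sets:
  FOLLOW(C) = { $, ')', 'b', 'd' }

C → ) C E: PREDICT = { ')' }
C → ε: PREDICT = { $, ')', 'b', 'd' }

M[C, 'f'] is empty (no production applies)

Answer: Empty (error entry)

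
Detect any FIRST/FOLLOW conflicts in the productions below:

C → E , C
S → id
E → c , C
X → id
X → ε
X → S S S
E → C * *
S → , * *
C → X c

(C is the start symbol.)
No FIRST/FOLLOW conflicts.

A FIRST/FOLLOW conflict occurs when a non-terminal N has a nullable alternative N → β (β ⇒* ε) and another alternative N → α with FIRST(α) ∩ FOLLOW(N) ≠ ∅: on such a lookahead the parser cannot decide between expanding α and letting N vanish via β.

Nullable non-terminals: X.
FIRST sets used below: FIRST(S) = { ',', 'id' }

X: nullable alternative(s) X → ε; FOLLOW(X) = { 'c' }
  X → id: FIRST \ {ε} = { 'id' } — disjoint from FOLLOW(X)
  X → ε: FIRST \ {ε} = { } — this is the only nullable alternative, skip
  X → S S S: FIRST \ {ε} = { ',', 'id' } — disjoint from FOLLOW(X)

C, E, S have no nullable alternative, so no FIRST/FOLLOW check is needed there.

No FIRST/FOLLOW conflicts found.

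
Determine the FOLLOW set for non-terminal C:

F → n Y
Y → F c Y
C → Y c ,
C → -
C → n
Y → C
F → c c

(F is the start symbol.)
{ $, 'c' }

To compute FOLLOW(C), find every occurrence of C on a right-hand side N → α C β: add FIRST(β) \ {ε}, and if β is empty or nullable also add FOLLOW(N). Iterate to a fixed point.

In Y → C: C is at the end, add FOLLOW(Y)

The FOLLOW sets referred to above (computed the same way, to a fixed point):
  FOLLOW(Y) = { $, 'c' }

Taking the union: FOLLOW(C) = { $, 'c' }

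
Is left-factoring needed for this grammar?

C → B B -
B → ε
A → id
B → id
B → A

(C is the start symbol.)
No, left-factoring is not needed

Left-factoring is needed when two productions for the same non-terminal
share a common prefix on the right-hand side.

Productions for B:
  B → ε
  B → id
  B → A

No common prefixes found.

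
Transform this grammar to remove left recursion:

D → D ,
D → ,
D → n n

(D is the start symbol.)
D is directly left-recursive. The standard transformation for
  A → A α₁ | ... | A α_m | β₁ | ... | β_n
is
  A  → β₁ A' | ... | β_n A'
  A' → α₁ A' | ... | α_m A' | ε

D → , becomes D → , D'
D → n n becomes D → n n D'
D → D , becomes D' → , D'
Add D' → ε

Resulting grammar:
D → , D'
D → n n D'
D' → , D'
D' → ε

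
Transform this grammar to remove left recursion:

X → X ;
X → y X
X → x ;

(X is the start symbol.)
X → y X X'
X → x ; X'
X' → ; X'
X' → ε

X is directly left-recursive. The standard transformation for
  A → A α₁ | ... | A α_m | β₁ | ... | β_n
is
  A  → β₁ A' | ... | β_n A'
  A' → α₁ A' | ... | α_m A' | ε

X → y X becomes X → y X X'
X → x ; becomes X → x ; X'
X → X ; becomes X' → ; X'
Add X' → ε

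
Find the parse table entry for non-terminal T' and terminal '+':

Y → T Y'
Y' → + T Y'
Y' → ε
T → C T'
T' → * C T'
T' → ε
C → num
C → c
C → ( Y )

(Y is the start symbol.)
To find M[T', '+'], we find productions for T' where '+' is in the predict set (PREDICT(N → α) = (FIRST(α) \ {ε}) ∪ (FOLLOW(N) if α ⇒* ε)).

Relevant sets:
  FOLLOW(T') = { $, ')', '+' }

T' → * C T': PREDICT = { '*' }
T' → ε: PREDICT = { $, ')', '+' }
  '+' is in predict set, so this production goes in M[T', '+']

M[T', '+'] = T' → ε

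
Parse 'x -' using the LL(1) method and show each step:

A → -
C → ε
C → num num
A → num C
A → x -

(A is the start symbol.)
Stack is shown with the top on the left.

Stack  Input  Action
--------------------
A $    x - $  output A → x -
x - $  x - $  match 'x'
- $    - $    match '-'
$      $      accept

The string is accepted.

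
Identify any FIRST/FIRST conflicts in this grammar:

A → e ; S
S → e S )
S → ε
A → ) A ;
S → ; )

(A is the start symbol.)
A FIRST/FIRST conflict occurs when two productions N → α and N → β for the same non-terminal have FIRST(α) ∩ FIRST(β) ≠ ∅ (with ε ∈ FIRST of a nullable right-hand side, so two nullable alternatives also conflict).

Productions for A:
  A → e ; S: FIRST = { 'e' }
  A → ) A ;: FIRST = { ')' }
Productions for S:
  S → e S ): FIRST = { 'e' }
  S → ε: FIRST = { ε }
  S → ; ): FIRST = { ';' }

All alternatives of each non-terminal have pairwise disjoint FIRST sets.

Answer: No FIRST/FIRST conflicts.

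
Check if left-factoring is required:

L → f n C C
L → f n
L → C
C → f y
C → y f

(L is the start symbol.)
Yes, L has productions with common prefix 'f n'

Left-factoring is needed when two productions for the same non-terminal
share a common prefix on the right-hand side.

Productions for L:
  L → f n C C
  L → f n
  L → C
Productions for C:
  C → f y
  C → y f

Found common prefix 'f n' in productions for L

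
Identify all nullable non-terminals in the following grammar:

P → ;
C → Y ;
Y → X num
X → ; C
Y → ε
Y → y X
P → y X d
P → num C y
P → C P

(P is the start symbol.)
{ 'Y' }

ε-productions: Y → ε
So Y is immediately nullable.
No further non-terminal can be added: every production for the remaining non-terminals contains a terminal or a non-nullable non-terminal.
Nullable = { 'Y' }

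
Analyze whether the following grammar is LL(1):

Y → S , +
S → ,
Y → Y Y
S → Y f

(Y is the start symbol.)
A grammar is LL(1) if for each non-terminal N with multiple productions, the predict sets of those productions are pairwise disjoint, where PREDICT(N → α) = (FIRST(α) \ {ε}) ∪ (FOLLOW(N) if α ⇒* ε).

Relevant sets:
  FIRST(S) = { ',' }
  FIRST(Y) = { ',' }

For Y:
  PREDICT(Y → S ',' '+') = { ',' }
  PREDICT(Y → Y Y) = { ',' }
For S:
  PREDICT(S → ',') = { ',' }
  PREDICT(S → Y f) = { ',' }

Conflict found: Predict set conflict for Y: { ',' }
The grammar is NOT LL(1).

Answer: No. Predict set conflict for Y: { ',' }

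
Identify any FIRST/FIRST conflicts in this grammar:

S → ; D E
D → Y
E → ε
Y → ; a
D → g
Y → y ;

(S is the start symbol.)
FIRST sets of the non-terminals at (or reachable through a nullable prefix from) the front of some alternative:
  FIRST(Y) = { ';', 'y' }

Productions for D:
  D → Y: FIRST = { ';', 'y' }
  D → g: FIRST = { 'g' }
Productions for Y:
  Y → ; a: FIRST = { ';' }
  Y → y ;: FIRST = { 'y' }
S, E have only one production, so no FIRST/FIRST conflict is possible there.

All alternatives of each non-terminal have pairwise disjoint FIRST sets.

Answer: No FIRST/FIRST conflicts.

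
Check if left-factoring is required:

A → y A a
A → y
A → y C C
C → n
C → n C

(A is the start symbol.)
Left-factoring is needed when two productions for the same non-terminal
share a common prefix on the right-hand side.

Productions for A:
  A → y A a
  A → y
  A → y C C
Productions for C:
  C → n
  C → n C

Found common prefix 'y' in productions for A
Found common prefix 'n' in productions for C

Answer: Yes, A has productions with common prefix 'y'; C has productions with common prefix 'n'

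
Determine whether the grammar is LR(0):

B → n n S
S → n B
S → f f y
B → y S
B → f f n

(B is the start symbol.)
Yes, the grammar is LR(0)

Augment with B' → B and build the canonical LR(0) collection (I0 = CLOSURE({[B' → . B]}), then GOTO on every symbol after a dot until no new states appear). It has 15 states:
  I0: { [B → . f f n], [B → . n n S], [B → . y S], [B' → . B] }  — shift
  I1: { [B' → B .] }  — accept
  I2: { [B → f . f n] }  — shift
  I3: { [B → n . n S] }  — shift
  I4: { [B → y . S], [S → . f f y], [S → . n B] }  — shift
  I5: { [B → y S .] }  — reduce
  I6: { [S → f . f y] }  — shift
  I7: { [B → . f f n], [B → . n n S], [B → . y S], [S → n . B] }  — shift
  I8: { [S → n B .] }  — reduce
  I9: { [S → f f . y] }  — shift
  I10: { [S → f f y .] }  — reduce
  I11: { [B → n n . S], [S → . f f y], [S → . n B] }  — shift
  I12: { [B → n n S .] }  — reduce
  I13: { [B → f f . n] }  — shift
  I14: { [B → f f n .] }  — reduce

Every state is either a pure shift/goto state or contains exactly one complete item and nothing to shift — no conflicts. The grammar is LR(0).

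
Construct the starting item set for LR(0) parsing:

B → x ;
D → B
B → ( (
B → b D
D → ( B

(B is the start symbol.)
First, augment the grammar with B' → B
I₀ = CLOSURE({ [B' → . B] }):
  [B' → . B] has the dot before B: add [B → . x ;], [B → . ( (], [B → . b D]
No further items can be added.

I₀ = { [B → . ( (], [B → . b D], [B → . x ;], [B' → . B] }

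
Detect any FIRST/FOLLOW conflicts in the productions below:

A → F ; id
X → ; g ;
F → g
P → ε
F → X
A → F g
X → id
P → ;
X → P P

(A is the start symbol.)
Nullable non-terminals: F, P, X.
FIRST sets used below: FIRST(X) = { ';', 'id', ε }, FIRST(P) = { ';', ε }

F: nullable alternative(s) F → X; FOLLOW(F) = { ';', 'g' }
  F → g: FIRST \ {ε} = { 'g' } — overlaps FOLLOW(F) on { 'g' }: CONFLICT
  F → X: FIRST \ {ε} = { ';', 'id' } — this is the only nullable alternative, skip

P: nullable alternative(s) P → ε; FOLLOW(P) = { ';', 'g' }
  P → ε: FIRST \ {ε} = { } — this is the only nullable alternative, skip
  P → ;: FIRST \ {ε} = { ';' } — overlaps FOLLOW(P) on { ';' }: CONFLICT

X: nullable alternative(s) X → P P; FOLLOW(X) = { ';', 'g' }
  X → ; g ;: FIRST \ {ε} = { ';' } — overlaps FOLLOW(X) on { ';' }: CONFLICT
  X → id: FIRST \ {ε} = { 'id' } — disjoint from FOLLOW(X)
  X → P P: FIRST \ {ε} = { ';' } — this is the only nullable alternative, skip

A has no nullable alternative, so no FIRST/FOLLOW check is needed there.

So the grammar has 3 FIRST/FOLLOW conflicts (marked CONFLICT above).

Answer: Yes. X → ';' g ';' with FOLLOW(X) on { ';' }; F → g with FOLLOW(F) on { 'g' }; P → ';' with FOLLOW(P) on { ';' }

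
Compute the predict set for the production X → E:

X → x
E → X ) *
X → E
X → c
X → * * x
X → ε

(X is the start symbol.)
PREDICT(X → E) = (FIRST(RHS) \ {ε}) ∪ (FOLLOW(X) if ε ∈ FIRST(RHS), i.e. RHS ⇒* ε)
FIRST(E) = { ')', '*', 'c', 'x' }
FIRST(E) = { ')', '*', 'c', 'x' }
ε ∉ FIRST(E), so FOLLOW(X) is not added.
PREDICT(X → E) = { ')', '*', 'c', 'x' }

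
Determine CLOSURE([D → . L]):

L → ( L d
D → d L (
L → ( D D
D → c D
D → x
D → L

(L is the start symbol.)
{ [D → . L], [L → . ( D D], [L → . ( L d] }

Start with: [D → . L]
  [D → . L] has the dot before L: add [L → . ( L d], [L → . ( D D]
No further items can be added.

CLOSURE = { [D → . L], [L → . ( D D], [L → . ( L d] }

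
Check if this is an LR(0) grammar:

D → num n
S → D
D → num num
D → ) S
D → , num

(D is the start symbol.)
Yes, the grammar is LR(0)

Augment with D' → D and build the canonical LR(0) collection (I0 = CLOSURE({[D' → . D]}), then GOTO on every symbol after a dot until no new states appear). It has 10 states:
  I0: { [D → . ) S], [D → . , num], [D → . num n], [D → . num num], [D' → . D] }  — shift
  I1: { [D → ) . S], [D → . ) S], [D → . , num], [D → . num n], [D → . num num], [S → . D] }  — shift
  I2: { [D → , . num] }  — shift
  I3: { [D' → D .] }  — accept
  I4: { [D → num . n], [D → num . num] }  — shift
  I5: { [D → num n .] }  — reduce
  I6: { [D → num num .] }  — reduce
  I7: { [D → , num .] }  — reduce
  I8: { [S → D .] }  — reduce
  I9: { [D → ) S .] }  — reduce

Every state is either a pure shift/goto state or contains exactly one complete item and nothing to shift — no conflicts. The grammar is LR(0).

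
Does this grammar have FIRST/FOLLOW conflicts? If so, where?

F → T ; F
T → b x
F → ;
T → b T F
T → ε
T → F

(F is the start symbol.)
Yes. T → b x with FOLLOW(T) on { 'b' }; T → b T F with FOLLOW(T) on { 'b' }; T → F with FOLLOW(T) on { ';', 'b' }

A FIRST/FOLLOW conflict occurs when a non-terminal N has a nullable alternative N → β (β ⇒* ε) and another alternative N → α with FIRST(α) ∩ FOLLOW(N) ≠ ∅: on such a lookahead the parser cannot decide between expanding α and letting N vanish via β.

Nullable non-terminals: T.
FIRST sets used below: FIRST(F) = { ';', 'b' }

T: nullable alternative(s) T → ε; FOLLOW(T) = { ';', 'b' }
  T → b x: FIRST \ {ε} = { 'b' } — overlaps FOLLOW(T) on { 'b' }: CONFLICT
  T → b T F: FIRST \ {ε} = { 'b' } — overlaps FOLLOW(T) on { 'b' }: CONFLICT
  T → ε: FIRST \ {ε} = { } — this is the only nullable alternative, skip
  T → F: FIRST \ {ε} = { ';', 'b' } — overlaps FOLLOW(T) on { ';', 'b' }: CONFLICT

F has no nullable alternative, so no FIRST/FOLLOW check is needed there.

So the grammar has 3 FIRST/FOLLOW conflicts (marked CONFLICT above).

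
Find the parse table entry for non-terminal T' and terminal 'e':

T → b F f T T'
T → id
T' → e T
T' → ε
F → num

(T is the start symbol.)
T' → e T, T' → ε

To find M[T', 'e'], we find productions for T' where 'e' is in the predict set (PREDICT(N → α) = (FIRST(α) \ {ε}) ∪ (FOLLOW(N) if α ⇒* ε)).

Relevant sets:
  FOLLOW(T') = { $, 'e' }

T' → e T: PREDICT = { 'e' }
  'e' is in predict set, so this production goes in M[T', 'e']
T' → ε: PREDICT = { $, 'e' }
  'e' is in predict set, so this production goes in M[T', 'e']

M[T', 'e'] = T' → e T, T' → ε  (a multiply-defined cell — the grammar is not LL(1))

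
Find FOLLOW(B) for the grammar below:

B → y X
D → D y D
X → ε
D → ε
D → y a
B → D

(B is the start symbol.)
{ $ }

B is the start symbol, so $ ∈ FOLLOW(B).
B does not occur on any right-hand side.

Taking the union: FOLLOW(B) = { $ }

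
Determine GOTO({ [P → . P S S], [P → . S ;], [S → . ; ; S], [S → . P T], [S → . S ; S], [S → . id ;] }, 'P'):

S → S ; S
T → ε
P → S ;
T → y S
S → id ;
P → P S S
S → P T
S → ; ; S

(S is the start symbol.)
GOTO(I, 'P') = CLOSURE({ [A → αX.β] : [A → α.Xβ] ∈ I, X = 'P' })

Items with dot before 'P', with the dot advanced:
  [P → . P S S] → [P → P . S S]
  [S → . P T] → [S → P . T]
Closure of the advanced items:
  [P → P . S S] has the dot before S: add [S → . S ; S], [S → . id ;], [S → . P T], [S → . ; ; S]
  [S → P . T] has the dot before T: add [T → .], [T → . y S]
  [S → . P T] has the dot before P: add [P → . S ;], [P → . P S S]

GOTO = { [P → . P S S], [P → . S ;], [P → P . S S], [S → . ; ; S], [S → . P T], [S → . S ; S], [S → . id ;], [S → P . T], [T → . y S], [T → .] }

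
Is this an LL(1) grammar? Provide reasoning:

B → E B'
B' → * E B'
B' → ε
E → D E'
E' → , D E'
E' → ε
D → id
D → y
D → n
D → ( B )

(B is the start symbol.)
Yes, the grammar is LL(1).

Relevant sets:
  FOLLOW(B') = { $, ')' }
  FOLLOW(E') = { $, ')', '*' }

For B':
  PREDICT(B' → '*' E B') = { '*' }
  PREDICT(B' → ε) = { $, ')' }
For E':
  PREDICT(E' → ',' D E') = { ',' }
  PREDICT(E' → ε) = { $, ')', '*' }
For D:
  PREDICT(D → id) = { 'id' }
  PREDICT(D → y) = { 'y' }
  PREDICT(D → n) = { 'n' }
  PREDICT(D → '(' B ')') = { '(' }
B, E have a single production, so nothing to check there.

All predict sets are disjoint. The grammar IS LL(1).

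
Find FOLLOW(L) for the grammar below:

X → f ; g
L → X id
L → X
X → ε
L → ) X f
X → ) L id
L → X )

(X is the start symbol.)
To compute FOLLOW(L), find every occurrence of L on a right-hand side N → α L β: add FIRST(β) \ {ε}, and if β is empty or nullable also add FOLLOW(N). Iterate to a fixed point.

In X → ) L id: L is followed by id, add FIRST(id) \ {ε} = { 'id' }

Taking the union: FOLLOW(L) = { 'id' }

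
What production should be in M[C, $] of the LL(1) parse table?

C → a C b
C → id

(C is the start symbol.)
To find M[C, $], we find productions for C where $ is in the predict set (PREDICT(N → α) = (FIRST(α) \ {ε}) ∪ (FOLLOW(N) if α ⇒* ε)).

C → a C b: PREDICT = { 'a' }
C → id: PREDICT = { 'id' }

M[C, $] is empty (no production applies)

Answer: Empty (error entry)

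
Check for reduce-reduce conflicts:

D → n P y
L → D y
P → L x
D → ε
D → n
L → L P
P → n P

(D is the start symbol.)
A reduce-reduce conflict occurs when an LR(0) state has two complete items [A → α .] and [B → β .] — both call for a reduction, and with no lookahead the parser cannot choose between them.

Augment with D' → D and build the canonical LR(0) collection (I0 = CLOSURE({[D' → . D]}), then GOTO on every symbol after a dot until no new states appear). It has 12 states:
  I0: { [D → . n P y], [D → . n], [D → .], [D' → . D] }  — shift, reduce
  I1: { [D' → D .] }  — accept
  I2: { [D → . n P y], [D → . n], [D → .], [D → n . P y], [D → n .], [L → . D y], [L → . L P], [P → . L x], [P → . n P] }  — shift, 2 reduces
  I3: { [L → D . y] }  — shift
  I4: { [D → . n P y], [D → . n], [D → .], [L → . D y], [L → . L P], [L → L . P], [P → . L x], [P → . n P], [P → L . x] }  — shift, reduce
  I5: { [D → n P . y] }  — shift
  I6: { [D → . n P y], [D → . n], [D → .], [D → n . P y], [D → n .], [L → . D y], [L → . L P], [P → . L x], [P → . n P], [P → n . P] }  — shift, 2 reduces
  I7: { [D → n P . y], [P → n P .] }  — shift, reduce
  I8: { [D → n P y .] }  — reduce
  I9: { [L → L P .] }  — reduce
  I10: { [P → L x .] }  — reduce
  I11: { [L → D y .] }  — reduce

I2 contains complete items [D → .], [D → n .] — reduce-reduce conflict.
I6 contains complete items [D → .], [D → n .] — reduce-reduce conflict.

Answer: Yes — I2: [D → .] vs [D → n .]; I6: [D → .] vs [D → n .]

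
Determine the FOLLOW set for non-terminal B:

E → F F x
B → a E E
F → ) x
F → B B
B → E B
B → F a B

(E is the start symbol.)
To compute FOLLOW(B), find every occurrence of B on a right-hand side N → α B β: add FIRST(β) \ {ε}, and if β is empty or nullable also add FOLLOW(N). Iterate to a fixed point.

In F → B B: B is followed by B, add FIRST(B) \ {ε} = { ')', 'a' }
In F → B B: B is at the end, add FOLLOW(F)
In B → E B: B is at the end; this adds FOLLOW(B) to itself — nothing new
In B → F a B: B is at the end; this adds FOLLOW(B) to itself — nothing new

The FOLLOW sets referred to above (computed the same way, to a fixed point):
  FOLLOW(F) = { ')', 'a', 'x' }

Taking the union: FOLLOW(B) = { ')', 'a', 'x' }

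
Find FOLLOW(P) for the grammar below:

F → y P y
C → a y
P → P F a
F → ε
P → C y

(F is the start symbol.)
To compute FOLLOW(P), find every occurrence of P on a right-hand side N → α P β: add FIRST(β) \ {ε}, and if β is empty or nullable also add FOLLOW(N). Iterate to a fixed point.

In F → y P y: P is followed by y, add FIRST(y) \ {ε} = { 'y' }
In P → P F a: P is followed by F a, add FIRST(F a) \ {ε} = { 'a', 'y' }

Taking the union: FOLLOW(P) = { 'a', 'y' }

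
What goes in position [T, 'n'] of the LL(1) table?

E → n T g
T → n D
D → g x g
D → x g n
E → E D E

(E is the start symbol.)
T → n D

To find M[T, 'n'], we find productions for T where 'n' is in the predict set (PREDICT(N → α) = (FIRST(α) \ {ε}) ∪ (FOLLOW(N) if α ⇒* ε)).

T → n D: PREDICT = { 'n' }
  'n' is in predict set, so this production goes in M[T, 'n']

M[T, 'n'] = T → n D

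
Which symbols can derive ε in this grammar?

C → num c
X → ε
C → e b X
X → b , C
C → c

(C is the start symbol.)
{ 'X' }

A non-terminal is nullable if it can derive ε (the empty string): either it has an ε-production, or it has a production whose right-hand side consists entirely of nullable non-terminals.

ε-productions: X → ε
So X is immediately nullable.
No further non-terminal can be added: every production for the remaining non-terminals contains a terminal or a non-nullable non-terminal.
Nullable = { 'X' }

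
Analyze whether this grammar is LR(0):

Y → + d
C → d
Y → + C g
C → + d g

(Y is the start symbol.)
No. Reduce-reduce conflict: [C → d .] and [Y → + d .]

Augment with Y' → Y and build the canonical LR(0) collection (I0 = CLOSURE({[Y' → . Y]}), then GOTO on every symbol after a dot until no new states appear). It has 9 states:
  I0: { [Y → . + C g], [Y → . + d], [Y' → . Y] }  — shift
  I1: { [C → . + d g], [C → . d], [Y → + . C g], [Y → + . d] }  — shift
  I2: { [Y' → Y .] }  — accept
  I3: { [C → + . d g] }  — shift
  I4: { [Y → + C . g] }  — shift
  I5: { [C → d .], [Y → + d .] }  — 2 reduces
  I6: { [Y → + C g .] }  — reduce
  I7: { [C → + d . g] }  — shift
  I8: { [C → + d g .] }  — reduce

Conflict in state I5:
  Reduce-reduce conflict: [C → d .] and [Y → + d .]
So the grammar is NOT LR(0).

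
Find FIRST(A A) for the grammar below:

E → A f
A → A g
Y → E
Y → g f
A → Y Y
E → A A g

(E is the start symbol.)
FIRST sets of the non-terminals involved (from the grammar, by fixed-point iteration):
  FIRST(A) = { 'g' }

To compute FIRST(A A), process the symbols left to right:
Symbol A is a non-terminal. Add FIRST(A) \ {ε} = { 'g' }
A is not nullable (ε ∉ FIRST(A)), so stop here.
FIRST(A A) = { 'g' }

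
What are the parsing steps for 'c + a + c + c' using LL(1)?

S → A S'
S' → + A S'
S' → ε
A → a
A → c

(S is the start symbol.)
Stack is shown with the top on the left.

Stack     Input            Action
---------------------------------
S $       c + a + c + c $  output S → A S'
A S' $    c + a + c + c $  output A → c
c S' $    c + a + c + c $  match 'c'
S' $      + a + c + c $    output S' → + A S'
+ A S' $  + a + c + c $    match '+'
A S' $    a + c + c $      output A → a
a S' $    a + c + c $      match 'a'
S' $      + c + c $        output S' → + A S'
+ A S' $  + c + c $        match '+'
A S' $    c + c $          output A → c
c S' $    c + c $          match 'c'
S' $      + c $            output S' → + A S'
+ A S' $  + c $            match '+'
A S' $    c $              output A → c
c S' $    c $              match 'c'
S' $      $                output S' → ε
$         $                accept

The string is accepted.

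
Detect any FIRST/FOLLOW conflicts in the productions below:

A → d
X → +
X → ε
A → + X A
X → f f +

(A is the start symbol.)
Yes. X → '+' with FOLLOW(X) on { '+' }

A FIRST/FOLLOW conflict occurs when a non-terminal N has a nullable alternative N → β (β ⇒* ε) and another alternative N → α with FIRST(α) ∩ FOLLOW(N) ≠ ∅: on such a lookahead the parser cannot decide between expanding α and letting N vanish via β.

Nullable non-terminals: X.

X: nullable alternative(s) X → ε; FOLLOW(X) = { '+', 'd' }
  X → +: FIRST \ {ε} = { '+' } — overlaps FOLLOW(X) on { '+' }: CONFLICT
  X → ε: FIRST \ {ε} = { } — this is the only nullable alternative, skip
  X → f f +: FIRST \ {ε} = { 'f' } — disjoint from FOLLOW(X)

A has no nullable alternative, so no FIRST/FOLLOW check is needed there.

So the grammar has 1 FIRST/FOLLOW conflict (marked CONFLICT above).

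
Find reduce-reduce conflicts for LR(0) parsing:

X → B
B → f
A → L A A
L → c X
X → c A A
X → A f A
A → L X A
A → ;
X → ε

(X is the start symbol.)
No reduce-reduce conflicts

A reduce-reduce conflict occurs when an LR(0) state has two complete items [A → α .] and [B → β .] — both call for a reduction, and with no lookahead the parser cannot choose between them.

Augment with X' → X and build the canonical LR(0) collection (I0 = CLOSURE({[X' → . X]}), then GOTO on every symbol after a dot until no new states appear). It has 18 states:
  I0: { [A → . ;], [A → . L A A], [A → . L X A], [B → . f], [L → . c X], [X → . A f A], [X → . B], [X → . c A A], [X → .], [X' → . X] }  — shift, reduce
  I1: { [A → ; .] }  — reduce
  I2: { [X → A . f A] }  — shift
  I3: { [X → B .] }  — reduce
  I4: { [A → . ;], [A → . L A A], [A → . L X A], [A → L . A A], [A → L . X A], [B → . f], [L → . c X], [X → . A f A], [X → . B], [X → . c A A], [X → .] }  — shift, reduce
  I5: { [X' → X .] }  — accept
  I6: { [A → . ;], [A → . L A A], [A → . L X A], [B → . f], [L → . c X], [L → c . X], [X → . A f A], [X → . B], [X → . c A A], [X → .], [X → c . A A] }  — shift, reduce
  I7: { [B → f .] }  — reduce
  I8: { [A → . ;], [A → . L A A], [A → . L X A], [L → . c X], [X → A . f A], [X → c A . A] }  — shift
  I9: { [L → c X .] }  — reduce
  I10: { [X → c A A .] }  — reduce
  I11: { [A → . ;], [A → . L A A], [A → . L X A], [B → . f], [L → . c X], [L → c . X], [X → . A f A], [X → . B], [X → . c A A], [X → .] }  — shift, reduce
  I12: { [A → . ;], [A → . L A A], [A → . L X A], [L → . c X], [X → A f . A] }  — shift
  I13: { [X → A f A .] }  — reduce
  I14: { [A → . ;], [A → . L A A], [A → . L X A], [A → L A . A], [L → . c X], [X → A . f A] }  — shift
  I15: { [A → . ;], [A → . L A A], [A → . L X A], [A → L X . A], [L → . c X] }  — shift
  I16: { [A → L X A .] }  — reduce
  I17: { [A → L A A .] }  — reduce

No state contains more than one complete item.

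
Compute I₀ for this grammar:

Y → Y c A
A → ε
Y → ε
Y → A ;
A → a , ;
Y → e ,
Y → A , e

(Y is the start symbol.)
{ [A → . a , ;], [A → .], [Y → . A , e], [Y → . A ;], [Y → . Y c A], [Y → . e ,], [Y → .], [Y' → . Y] }

First, augment the grammar with Y' → Y
I₀ = CLOSURE({ [Y' → . Y] }):
  [Y' → . Y] has the dot before Y: add [Y → . Y c A], [Y → .], [Y → . A ;], [Y → . e ,], [Y → . A , e]
  [Y → . A ;] has the dot before A: add [A → .], [A → . a , ;]
No further items can be added.

I₀ = { [A → . a , ;], [A → .], [Y → . A , e], [Y → . A ;], [Y → . Y c A], [Y → . e ,], [Y → .], [Y' → . Y] }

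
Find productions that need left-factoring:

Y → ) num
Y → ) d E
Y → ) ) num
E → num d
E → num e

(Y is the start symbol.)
Left-factoring is needed when two productions for the same non-terminal
share a common prefix on the right-hand side.

Productions for Y:
  Y → ) num
  Y → ) d E
  Y → ) ) num
Productions for E:
  E → num d
  E → num e

Found common prefix ')' in productions for Y
Found common prefix 'num' in productions for E

Answer: Yes, Y has productions with common prefix ')'; E has productions with common prefix 'num'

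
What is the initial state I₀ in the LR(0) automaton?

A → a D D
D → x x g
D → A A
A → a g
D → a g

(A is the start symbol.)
{ [A → . a D D], [A → . a g], [A' → . A] }

First, augment the grammar with A' → A
I₀ = CLOSURE({ [A' → . A] }):
  [A' → . A] has the dot before A: add [A → . a D D], [A → . a g]
No further items can be added.

I₀ = { [A → . a D D], [A → . a g], [A' → . A] }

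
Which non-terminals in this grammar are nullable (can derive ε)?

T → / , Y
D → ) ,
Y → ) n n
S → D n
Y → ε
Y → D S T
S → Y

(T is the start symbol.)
{ 'S', 'Y' }

A non-terminal is nullable if it can derive ε (the empty string): either it has an ε-production, or it has a production whose right-hand side consists entirely of nullable non-terminals.

ε-productions: Y → ε
So Y is immediately nullable.
S → Y: every symbol on the right is nullable, so S is nullable too.
No further non-terminal can be added: every production for the remaining non-terminals contains a terminal or a non-nullable non-terminal.
Nullable = { 'S', 'Y' }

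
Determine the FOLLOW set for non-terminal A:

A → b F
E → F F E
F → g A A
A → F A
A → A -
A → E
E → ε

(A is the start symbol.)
{ $, '-', 'b', 'g' }

A is the start symbol, so $ ∈ FOLLOW(A).
In F → g A A: A is followed by A, add FIRST(A) \ {ε} = { '-', 'b', 'g' }
  A is nullable, so also add FOLLOW(F)
In F → g A A: A is at the end, add FOLLOW(F)
In A → F A: A is at the end; this adds FOLLOW(A) to itself — nothing new
In A → A -: A is followed by '-', add FIRST('-') \ {ε} = { '-' }

The FOLLOW sets referred to above (computed the same way, to a fixed point):
  FOLLOW(F) = { $, '-', 'b', 'g' }

Taking the union: FOLLOW(A) = { $, '-', 'b', 'g' }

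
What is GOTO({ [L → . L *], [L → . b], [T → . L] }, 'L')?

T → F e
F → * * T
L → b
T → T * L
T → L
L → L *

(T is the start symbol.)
{ [L → L . *], [T → L .] }

GOTO(I, 'L') = CLOSURE({ [A → αX.β] : [A → α.Xβ] ∈ I, X = 'L' })

Items with dot before 'L', with the dot advanced:
  [L → . L *] → [L → L . *]
  [T → . L] → [T → L .]
Closure adds nothing (no advanced item has the dot before a non-terminal).

GOTO = { [L → L . *], [T → L .] }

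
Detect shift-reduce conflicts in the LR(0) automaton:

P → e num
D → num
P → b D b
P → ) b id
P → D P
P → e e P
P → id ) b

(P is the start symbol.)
No shift-reduce conflicts

A shift-reduce conflict occurs when an LR(0) state has both:
  - a complete (reduce) item [A → α .] (dot at the end), and
  - a shift item [B → β . c γ] (dot before a terminal).

Augment with P' → P and build the canonical LR(0) collection (I0 = CLOSURE({[P' → . P]}), then GOTO on every symbol after a dot until no new states appear). It has 18 states:
  I0: { [D → . num], [P → . ) b id], [P → . D P], [P → . b D b], [P → . e e P], [P → . e num], [P → . id ) b], [P' → . P] }  — shift
  I1: { [P → ) . b id] }  — shift
  I2: { [D → . num], [P → . ) b id], [P → . D P], [P → . b D b], [P → . e e P], [P → . e num], [P → . id ) b], [P → D . P] }  — shift
  I3: { [P' → P .] }  — accept
  I4: { [D → . num], [P → b . D b] }  — shift
  I5: { [P → e . e P], [P → e . num] }  — shift
  I6: { [P → id . ) b] }  — shift
  I7: { [D → num .] }  — reduce
  I8: { [P → id ) . b] }  — shift
  I9: { [P → id ) b .] }  — reduce
  I10: { [D → . num], [P → . ) b id], [P → . D P], [P → . b D b], [P → . e e P], [P → . e num], [P → . id ) b], [P → e e . P] }  — shift
  I11: { [P → e num .] }  — reduce
  I12: { [P → e e P .] }  — reduce
  I13: { [P → b D . b] }  — shift
  I14: { [P → b D b .] }  — reduce
  I15: { [P → D P .] }  — reduce
  I16: { [P → ) b . id] }  — shift
  I17: { [P → ) b id .] }  — reduce

No state contains both a complete item and a shift item.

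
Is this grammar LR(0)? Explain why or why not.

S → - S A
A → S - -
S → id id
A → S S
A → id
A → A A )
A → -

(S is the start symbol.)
A grammar is LR(0) if no state in the canonical LR(0) collection has:
  - both a shift item (dot before a terminal) and a complete item (shift-reduce conflict), or
  - two or more complete items (reduce-reduce conflict; the accept item [S' → S .] counts as a complete item here).

Augment with S' → S and build the canonical LR(0) collection (I0 = CLOSURE({[S' → . S]}), then GOTO on every symbol after a dot until no new states appear). It has 15 states:
  I0: { [S → . - S A], [S → . id id], [S' → . S] }  — shift
  I1: { [S → - . S A], [S → . - S A], [S → . id id] }  — shift
  I2: { [S' → S .] }  — accept
  I3: { [S → id . id] }  — shift
  I4: { [S → id id .] }  — reduce
  I5: { [A → . -], [A → . A A )], [A → . S - -], [A → . S S], [A → . id], [S → - S . A], [S → . - S A], [S → . id id] }  — shift
  I6: { [A → - .], [S → - . S A], [S → . - S A], [S → . id id] }  — shift, reduce
  I7: { [A → . -], [A → . A A )], [A → . S - -], [A → . S S], [A → . id], [A → A . A )], [S → - S A .], [S → . - S A], [S → . id id] }  — shift, reduce
  I8: { [A → S . - -], [A → S . S], [S → . - S A], [S → . id id] }  — shift
  I9: { [A → id .], [S → id . id] }  — shift, reduce
  I10: { [A → S - . -], [S → - . S A], [S → . - S A], [S → . id id] }  — shift
  I11: { [A → S S .] }  — reduce
  I12: { [A → S - - .], [S → - . S A], [S → . - S A], [S → . id id] }  — shift, reduce
  I13: { [A → . -], [A → . A A )], [A → . S - -], [A → . S S], [A → . id], [A → A . A )], [A → A A . )], [S → . - S A], [S → . id id] }  — shift
  I14: { [A → A A ) .] }  — reduce

Conflict in state I6:
  Shift-reduce conflict between [A → - .] and [S → . - S A]
So the grammar is NOT LR(0).

Answer: No. Shift-reduce conflict between [A → - .] and [S → . - S A]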